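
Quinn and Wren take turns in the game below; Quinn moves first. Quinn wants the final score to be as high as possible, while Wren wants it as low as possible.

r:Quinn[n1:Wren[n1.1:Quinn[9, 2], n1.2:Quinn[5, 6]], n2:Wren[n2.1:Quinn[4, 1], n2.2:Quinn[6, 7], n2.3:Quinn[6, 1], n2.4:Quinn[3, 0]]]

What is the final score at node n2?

3

n2.1 (Quinn): max(4, 1) = 4
n2.2 (Quinn): max(6, 7) = 7
n2.3 (Quinn): max(6, 1) = 6
n2.4 (Quinn): max(3, 0) = 3
n2 (Wren): min(4, 7, 6, 3) = 3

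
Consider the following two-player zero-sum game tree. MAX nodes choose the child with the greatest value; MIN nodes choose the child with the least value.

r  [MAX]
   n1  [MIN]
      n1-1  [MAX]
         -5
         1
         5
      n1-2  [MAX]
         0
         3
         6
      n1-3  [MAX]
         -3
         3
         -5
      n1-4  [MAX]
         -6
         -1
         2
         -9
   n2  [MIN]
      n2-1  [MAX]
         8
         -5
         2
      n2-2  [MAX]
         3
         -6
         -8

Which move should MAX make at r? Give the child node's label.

n2

n1-1 (MAX): max(-5, 1, 5) = 5
n1-2 (MAX): max(0, 3, 6) = 6
n1-3 (MAX): max(-3, 3, -5) = 3
n1-4 (MAX): max(-6, -1, 2, -9) = 2
n1 (MIN): min(5, 6, 3, 2) = 2
n2-1 (MAX): max(8, -5, 2) = 8
n2-2 (MAX): max(3, -6, -8) = 3
n2 (MIN): min(8, 3) = 3
r (MAX): max(2, 3) = 3
MAX at r wants the highest of {n1=2, n2=3}, so chooses n2.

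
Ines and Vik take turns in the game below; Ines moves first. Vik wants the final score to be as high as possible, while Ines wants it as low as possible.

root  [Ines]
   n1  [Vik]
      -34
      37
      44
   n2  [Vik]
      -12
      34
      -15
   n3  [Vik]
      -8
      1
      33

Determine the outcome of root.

33

n1 (Vik): max(-34, 37, 44) = 44
n2 (Vik): max(-12, 34, -15) = 34
n3 (Vik): max(-8, 1, 33) = 33
root (Ines): min(44, 34, 33) = 33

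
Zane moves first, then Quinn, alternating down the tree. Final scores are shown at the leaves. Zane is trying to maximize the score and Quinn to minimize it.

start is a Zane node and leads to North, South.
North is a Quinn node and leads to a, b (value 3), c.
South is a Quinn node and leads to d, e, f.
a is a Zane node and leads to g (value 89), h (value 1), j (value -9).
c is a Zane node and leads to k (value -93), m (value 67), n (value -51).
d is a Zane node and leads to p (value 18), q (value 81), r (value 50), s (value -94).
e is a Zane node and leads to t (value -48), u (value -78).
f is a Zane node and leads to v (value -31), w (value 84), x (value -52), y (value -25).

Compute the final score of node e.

-48

e (Zane): max(-48, -78) = -48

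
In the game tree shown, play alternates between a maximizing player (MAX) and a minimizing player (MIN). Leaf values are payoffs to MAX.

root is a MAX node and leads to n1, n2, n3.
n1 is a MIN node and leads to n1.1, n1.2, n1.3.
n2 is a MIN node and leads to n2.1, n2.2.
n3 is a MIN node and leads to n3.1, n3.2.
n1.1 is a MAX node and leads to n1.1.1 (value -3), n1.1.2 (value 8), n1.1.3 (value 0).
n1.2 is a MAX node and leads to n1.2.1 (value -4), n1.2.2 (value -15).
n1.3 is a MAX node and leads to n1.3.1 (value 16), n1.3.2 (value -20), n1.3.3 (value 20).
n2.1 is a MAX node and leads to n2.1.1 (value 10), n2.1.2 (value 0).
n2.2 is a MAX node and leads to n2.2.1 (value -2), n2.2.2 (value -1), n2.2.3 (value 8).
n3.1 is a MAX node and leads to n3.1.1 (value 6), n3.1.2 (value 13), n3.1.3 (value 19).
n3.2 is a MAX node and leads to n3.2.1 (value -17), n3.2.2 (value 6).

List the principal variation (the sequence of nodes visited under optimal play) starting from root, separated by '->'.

root -> n2 -> n2.2 -> n2.2.3

n1.1 (MAX): max(-3, 8, 0) = 8
n1.2 (MAX): max(-4, -15) = -4
n1.3 (MAX): max(16, -20, 20) = 20
n1 (MIN): min(8, -4, 20) = -4
n2.1 (MAX): max(10, 0) = 10
n2.2 (MAX): max(-2, -1, 8) = 8
n2 (MIN): min(10, 8) = 8
n3.1 (MAX): max(6, 13, 19) = 19
n3.2 (MAX): max(-17, 6) = 6
n3 (MIN): min(19, 6) = 6
root (MAX): max(-4, 8, 6) = 8
At root, MAX picks n2 (highest: 8).
At n2, MIN picks n2.2 (lowest: 8).
At n2.2, MAX picks n2.2.3 (highest: 8).
Terminal value 8.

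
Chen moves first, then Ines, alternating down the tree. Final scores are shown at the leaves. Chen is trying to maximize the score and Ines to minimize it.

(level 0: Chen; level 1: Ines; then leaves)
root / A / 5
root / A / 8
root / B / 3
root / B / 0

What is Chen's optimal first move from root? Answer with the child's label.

A

A (Ines): min(5, 8) = 5
B (Ines): min(3, 0) = 0
root (Chen): max(5, 0) = 5
Chen at root wants the highest of {A=5, B=0}, so chooses A.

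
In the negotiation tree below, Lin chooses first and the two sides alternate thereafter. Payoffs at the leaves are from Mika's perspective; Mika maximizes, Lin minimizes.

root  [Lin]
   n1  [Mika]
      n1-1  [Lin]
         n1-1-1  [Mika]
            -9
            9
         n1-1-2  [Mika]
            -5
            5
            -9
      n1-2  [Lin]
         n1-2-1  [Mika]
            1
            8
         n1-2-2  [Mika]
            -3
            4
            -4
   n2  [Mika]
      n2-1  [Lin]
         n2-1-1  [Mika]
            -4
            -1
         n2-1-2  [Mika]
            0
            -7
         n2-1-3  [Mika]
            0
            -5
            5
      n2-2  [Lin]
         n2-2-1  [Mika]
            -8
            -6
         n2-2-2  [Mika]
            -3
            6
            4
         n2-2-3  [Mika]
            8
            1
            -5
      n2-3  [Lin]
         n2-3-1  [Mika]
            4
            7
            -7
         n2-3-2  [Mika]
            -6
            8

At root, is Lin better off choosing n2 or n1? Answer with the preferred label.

n2-1-1 (Mika): max(-4, -1) = -1
n2-1-2 (Mika): max(0, -7) = 0
n2-1-3 (Mika): max(0, -5, 5) = 5
n2-1 (Lin): min(-1, 0, 5) = -1
n2-2-1 (Mika): max(-8, -6) = -6
n2-2-2 (Mika): max(-3, 6, 4) = 6
n2-2-3 (Mika): max(8, 1, -5) = 8
n2-2 (Lin): min(-6, 6, 8) = -6
n2-3-1 (Mika): max(4, 7, -7) = 7
n2-3-2 (Mika): max(-6, 8) = 8
n2-3 (Lin): min(7, 8) = 7
n2 (Mika): max(-1, -6, 7) = 7
n1-1-1 (Mika): max(-9, 9) = 9
n1-1-2 (Mika): max(-5, 5, -9) = 5
n1-1 (Lin): min(9, 5) = 5
n1-2-1 (Mika): max(1, 8) = 8
n1-2-2 (Mika): max(-3, 4, -4) = 4
n1-2 (Lin): min(8, 4) = 4
n1 (Mika): max(5, 4) = 5
Lin prefers the lower value; n2=7, n1=5. n1 is better since 5 < 7.

n1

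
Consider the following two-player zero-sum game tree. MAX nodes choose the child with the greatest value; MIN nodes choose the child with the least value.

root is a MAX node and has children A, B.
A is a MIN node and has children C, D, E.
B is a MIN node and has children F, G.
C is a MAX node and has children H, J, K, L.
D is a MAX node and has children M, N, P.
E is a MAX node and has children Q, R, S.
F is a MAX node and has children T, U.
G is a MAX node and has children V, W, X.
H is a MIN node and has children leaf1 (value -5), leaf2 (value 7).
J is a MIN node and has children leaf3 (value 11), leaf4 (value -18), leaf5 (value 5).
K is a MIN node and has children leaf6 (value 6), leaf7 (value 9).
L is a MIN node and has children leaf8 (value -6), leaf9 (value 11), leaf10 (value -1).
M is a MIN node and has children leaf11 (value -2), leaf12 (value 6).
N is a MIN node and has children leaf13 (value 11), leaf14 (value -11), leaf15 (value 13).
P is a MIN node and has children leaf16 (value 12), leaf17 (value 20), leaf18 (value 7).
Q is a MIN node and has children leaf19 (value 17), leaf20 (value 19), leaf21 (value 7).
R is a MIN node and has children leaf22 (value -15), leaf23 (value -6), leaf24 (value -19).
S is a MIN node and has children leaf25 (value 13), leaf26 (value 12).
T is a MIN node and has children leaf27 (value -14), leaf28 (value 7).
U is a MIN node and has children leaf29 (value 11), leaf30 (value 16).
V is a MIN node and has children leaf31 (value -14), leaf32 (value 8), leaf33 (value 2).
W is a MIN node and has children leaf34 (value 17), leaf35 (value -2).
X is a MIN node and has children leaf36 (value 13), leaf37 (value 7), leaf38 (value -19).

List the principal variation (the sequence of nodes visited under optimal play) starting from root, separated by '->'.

H (MIN): min(-5, 7) = -5
J (MIN): min(11, -18, 5) = -18
K (MIN): min(6, 9) = 6
L (MIN): min(-6, 11, -1) = -6
C (MAX): max(-5, -18, 6, -6) = 6
M (MIN): min(-2, 6) = -2
N (MIN): min(11, -11, 13) = -11
P (MIN): min(12, 20, 7) = 7
D (MAX): max(-2, -11, 7) = 7
Q (MIN): min(17, 19, 7) = 7
R (MIN): min(-15, -6, -19) = -19
S (MIN): min(13, 12) = 12
E (MAX): max(7, -19, 12) = 12
A (MIN): min(6, 7, 12) = 6
T (MIN): min(-14, 7) = -14
U (MIN): min(11, 16) = 11
F (MAX): max(-14, 11) = 11
V (MIN): min(-14, 8, 2) = -14
W (MIN): min(17, -2) = -2
X (MIN): min(13, 7, -19) = -19
G (MAX): max(-14, -2, -19) = -2
B (MIN): min(11, -2) = -2
root (MAX): max(6, -2) = 6
At root, MAX picks A (highest: 6).
At A, MIN picks C (lowest: 6).
At C, MAX picks K (highest: 6).
At K, MIN picks leaf6 (lowest: 6).
Terminal value 6.

root -> A -> C -> K -> leaf6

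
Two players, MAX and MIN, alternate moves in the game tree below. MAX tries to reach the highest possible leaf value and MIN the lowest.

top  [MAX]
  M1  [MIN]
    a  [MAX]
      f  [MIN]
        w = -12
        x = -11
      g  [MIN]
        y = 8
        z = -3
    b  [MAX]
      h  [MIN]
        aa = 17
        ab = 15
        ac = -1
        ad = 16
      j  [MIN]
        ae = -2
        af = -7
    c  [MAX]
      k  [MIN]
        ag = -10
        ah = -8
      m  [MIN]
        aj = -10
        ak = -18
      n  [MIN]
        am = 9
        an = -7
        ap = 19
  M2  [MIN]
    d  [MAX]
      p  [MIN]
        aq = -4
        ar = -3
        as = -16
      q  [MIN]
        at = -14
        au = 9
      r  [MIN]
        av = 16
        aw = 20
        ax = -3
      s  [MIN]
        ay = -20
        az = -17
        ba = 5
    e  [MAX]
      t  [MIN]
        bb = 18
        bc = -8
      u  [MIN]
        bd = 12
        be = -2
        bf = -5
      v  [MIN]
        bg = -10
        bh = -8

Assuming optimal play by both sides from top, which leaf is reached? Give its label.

bf

f (MIN): min(-12, -11) = -12
g (MIN): min(8, -3) = -3
a (MAX): max(-12, -3) = -3
h (MIN): min(17, 15, -1, 16) = -1
j (MIN): min(-2, -7) = -7
b (MAX): max(-1, -7) = -1
k (MIN): min(-10, -8) = -10
m (MIN): min(-10, -18) = -18
n (MIN): min(9, -7, 19) = -7
c (MAX): max(-10, -18, -7) = -7
M1 (MIN): min(-3, -1, -7) = -7
p (MIN): min(-4, -3, -16) = -16
q (MIN): min(-14, 9) = -14
r (MIN): min(16, 20, -3) = -3
s (MIN): min(-20, -17, 5) = -20
d (MAX): max(-16, -14, -3, -20) = -3
t (MIN): min(18, -8) = -8
u (MIN): min(12, -2, -5) = -5
v (MIN): min(-10, -8) = -10
e (MAX): max(-8, -5, -10) = -5
M2 (MIN): min(-3, -5) = -5
top (MAX): max(-7, -5) = -5
At top, MAX picks M2 (highest: -5).
At M2, MIN picks e (lowest: -5).
At e, MAX picks u (highest: -5).
At u, MIN picks bf (lowest: -5).
Terminal value -5.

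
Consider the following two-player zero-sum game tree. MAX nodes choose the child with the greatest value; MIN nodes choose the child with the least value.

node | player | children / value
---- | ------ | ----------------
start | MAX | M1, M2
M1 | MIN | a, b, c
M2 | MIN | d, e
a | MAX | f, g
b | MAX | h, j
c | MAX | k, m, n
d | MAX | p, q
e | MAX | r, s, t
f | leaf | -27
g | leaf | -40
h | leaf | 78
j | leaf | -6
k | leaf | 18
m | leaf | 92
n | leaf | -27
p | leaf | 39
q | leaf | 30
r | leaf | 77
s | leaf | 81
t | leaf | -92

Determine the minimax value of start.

a (MAX): max(-27, -40) = -27
b (MAX): max(78, -6) = 78
c (MAX): max(18, 92, -27) = 92
M1 (MIN): min(-27, 78, 92) = -27
d (MAX): max(39, 30) = 39
e (MAX): max(77, 81, -92) = 81
M2 (MIN): min(39, 81) = 39
start (MAX): max(-27, 39) = 39

39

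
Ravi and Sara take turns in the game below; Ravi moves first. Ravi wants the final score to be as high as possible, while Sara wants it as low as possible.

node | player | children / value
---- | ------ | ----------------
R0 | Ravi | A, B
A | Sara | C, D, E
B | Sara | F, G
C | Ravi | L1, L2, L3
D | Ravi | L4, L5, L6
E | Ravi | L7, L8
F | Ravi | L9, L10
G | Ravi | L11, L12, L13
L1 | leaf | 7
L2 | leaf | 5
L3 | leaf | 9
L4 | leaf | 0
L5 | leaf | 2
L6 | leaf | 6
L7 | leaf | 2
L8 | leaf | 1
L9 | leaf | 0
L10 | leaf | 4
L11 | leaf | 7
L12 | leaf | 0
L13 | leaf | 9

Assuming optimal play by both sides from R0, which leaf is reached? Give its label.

C (Ravi): max(7, 5, 9) = 9
D (Ravi): max(0, 2, 6) = 6
E (Ravi): max(2, 1) = 2
A (Sara): min(9, 6, 2) = 2
F (Ravi): max(0, 4) = 4
G (Ravi): max(7, 0, 9) = 9
B (Sara): min(4, 9) = 4
R0 (Ravi): max(2, 4) = 4
At R0, Ravi picks B (highest: 4).
At B, Sara picks F (lowest: 4).
At F, Ravi picks L10 (highest: 4).
Terminal value 4.

L10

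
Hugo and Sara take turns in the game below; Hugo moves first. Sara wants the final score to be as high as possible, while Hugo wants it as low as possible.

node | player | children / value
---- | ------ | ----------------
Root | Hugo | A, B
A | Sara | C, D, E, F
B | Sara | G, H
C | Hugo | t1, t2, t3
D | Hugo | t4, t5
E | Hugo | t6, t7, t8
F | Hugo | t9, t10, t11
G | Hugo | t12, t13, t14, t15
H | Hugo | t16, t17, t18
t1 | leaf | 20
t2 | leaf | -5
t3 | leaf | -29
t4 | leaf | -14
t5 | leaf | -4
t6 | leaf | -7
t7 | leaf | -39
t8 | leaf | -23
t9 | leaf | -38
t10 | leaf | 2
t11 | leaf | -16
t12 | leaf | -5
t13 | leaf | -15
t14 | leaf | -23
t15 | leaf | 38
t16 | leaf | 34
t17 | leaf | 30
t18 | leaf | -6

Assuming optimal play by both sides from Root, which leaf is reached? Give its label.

C (Hugo): min(20, -5, -29) = -29
D (Hugo): min(-14, -4) = -14
E (Hugo): min(-7, -39, -23) = -39
F (Hugo): min(-38, 2, -16) = -38
A (Sara): max(-29, -14, -39, -38) = -14
G (Hugo): min(-5, -15, -23, 38) = -23
H (Hugo): min(34, 30, -6) = -6
B (Sara): max(-23, -6) = -6
Root (Hugo): min(-14, -6) = -14
At Root, Hugo picks A (lowest: -14).
At A, Sara picks D (highest: -14).
At D, Hugo picks t4 (lowest: -14).
Terminal value -14.

t4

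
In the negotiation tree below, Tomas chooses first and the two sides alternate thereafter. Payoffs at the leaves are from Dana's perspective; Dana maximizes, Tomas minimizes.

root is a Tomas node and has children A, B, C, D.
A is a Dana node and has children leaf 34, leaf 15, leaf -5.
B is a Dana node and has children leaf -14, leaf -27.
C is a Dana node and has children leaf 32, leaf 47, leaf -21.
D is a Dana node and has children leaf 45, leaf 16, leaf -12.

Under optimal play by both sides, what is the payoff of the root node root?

-14

A (Dana): max(34, 15, -5) = 34
B (Dana): max(-14, -27) = -14
C (Dana): max(32, 47, -21) = 47
D (Dana): max(45, 16, -12) = 45
root (Tomas): min(34, -14, 47, 45) = -14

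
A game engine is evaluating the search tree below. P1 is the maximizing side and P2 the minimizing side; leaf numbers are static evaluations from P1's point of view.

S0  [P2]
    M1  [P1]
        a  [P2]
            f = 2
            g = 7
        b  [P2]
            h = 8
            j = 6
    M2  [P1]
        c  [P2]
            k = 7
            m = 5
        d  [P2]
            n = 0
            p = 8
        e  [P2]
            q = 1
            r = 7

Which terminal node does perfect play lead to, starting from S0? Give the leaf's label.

m

a (P2): min(2, 7) = 2
b (P2): min(8, 6) = 6
M1 (P1): max(2, 6) = 6
c (P2): min(7, 5) = 5
d (P2): min(0, 8) = 0
e (P2): min(1, 7) = 1
M2 (P1): max(5, 0, 1) = 5
S0 (P2): min(6, 5) = 5
At S0, P2 picks M2 (lowest: 5).
At M2, P1 picks c (highest: 5).
At c, P2 picks m (lowest: 5).
Terminal value 5.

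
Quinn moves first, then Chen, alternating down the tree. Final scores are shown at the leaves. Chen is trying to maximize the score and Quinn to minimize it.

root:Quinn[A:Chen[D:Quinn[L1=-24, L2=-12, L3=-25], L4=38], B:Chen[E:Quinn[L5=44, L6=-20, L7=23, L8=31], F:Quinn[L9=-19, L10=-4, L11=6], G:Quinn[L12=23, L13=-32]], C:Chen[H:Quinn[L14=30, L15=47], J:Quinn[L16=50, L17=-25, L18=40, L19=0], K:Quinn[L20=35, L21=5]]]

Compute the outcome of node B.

-19

E (Quinn): min(44, -20, 23, 31) = -20
F (Quinn): min(-19, -4, 6) = -19
G (Quinn): min(23, -32) = -32
B (Chen): max(-20, -19, -32) = -19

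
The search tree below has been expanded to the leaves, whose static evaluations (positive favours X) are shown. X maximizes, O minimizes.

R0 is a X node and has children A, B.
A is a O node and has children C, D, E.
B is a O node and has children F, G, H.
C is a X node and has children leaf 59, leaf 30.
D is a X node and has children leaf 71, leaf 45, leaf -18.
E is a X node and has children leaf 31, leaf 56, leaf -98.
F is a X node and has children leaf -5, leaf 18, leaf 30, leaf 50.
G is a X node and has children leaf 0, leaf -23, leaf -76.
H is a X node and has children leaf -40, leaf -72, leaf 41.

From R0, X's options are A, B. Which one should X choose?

C (X): max(59, 30) = 59
D (X): max(71, 45, -18) = 71
E (X): max(31, 56, -98) = 56
A (O): min(59, 71, 56) = 56
F (X): max(-5, 18, 30, 50) = 50
G (X): max(0, -23, -76) = 0
H (X): max(-40, -72, 41) = 41
B (O): min(50, 0, 41) = 0
R0 (X): max(56, 0) = 56
X at R0 wants the highest of {A=56, B=0}, so chooses A.

A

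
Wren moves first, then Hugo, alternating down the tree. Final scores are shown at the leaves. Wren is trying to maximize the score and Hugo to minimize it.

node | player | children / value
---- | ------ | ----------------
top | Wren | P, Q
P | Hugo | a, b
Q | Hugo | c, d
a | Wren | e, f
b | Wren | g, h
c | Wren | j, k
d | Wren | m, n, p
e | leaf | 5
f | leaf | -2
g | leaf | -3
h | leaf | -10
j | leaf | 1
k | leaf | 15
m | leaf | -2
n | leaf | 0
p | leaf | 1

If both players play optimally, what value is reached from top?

a (Wren): max(5, -2) = 5
b (Wren): max(-3, -10) = -3
P (Hugo): min(5, -3) = -3
c (Wren): max(1, 15) = 15
d (Wren): max(-2, 0, 1) = 1
Q (Hugo): min(15, 1) = 1
top (Wren): max(-3, 1) = 1

1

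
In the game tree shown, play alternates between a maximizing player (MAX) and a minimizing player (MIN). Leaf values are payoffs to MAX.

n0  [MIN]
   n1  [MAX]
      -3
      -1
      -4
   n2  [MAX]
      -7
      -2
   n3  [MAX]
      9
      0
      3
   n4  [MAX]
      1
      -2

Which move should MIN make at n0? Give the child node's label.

n2

n1 (MAX): max(-3, -1, -4) = -1
n2 (MAX): max(-7, -2) = -2
n3 (MAX): max(9, 0, 3) = 9
n4 (MAX): max(1, -2) = 1
n0 (MIN): min(-1, -2, 9, 1) = -2
MIN at n0 wants the lowest of {n1=-1, n2=-2, n3=9, n4=1}, so chooses n2.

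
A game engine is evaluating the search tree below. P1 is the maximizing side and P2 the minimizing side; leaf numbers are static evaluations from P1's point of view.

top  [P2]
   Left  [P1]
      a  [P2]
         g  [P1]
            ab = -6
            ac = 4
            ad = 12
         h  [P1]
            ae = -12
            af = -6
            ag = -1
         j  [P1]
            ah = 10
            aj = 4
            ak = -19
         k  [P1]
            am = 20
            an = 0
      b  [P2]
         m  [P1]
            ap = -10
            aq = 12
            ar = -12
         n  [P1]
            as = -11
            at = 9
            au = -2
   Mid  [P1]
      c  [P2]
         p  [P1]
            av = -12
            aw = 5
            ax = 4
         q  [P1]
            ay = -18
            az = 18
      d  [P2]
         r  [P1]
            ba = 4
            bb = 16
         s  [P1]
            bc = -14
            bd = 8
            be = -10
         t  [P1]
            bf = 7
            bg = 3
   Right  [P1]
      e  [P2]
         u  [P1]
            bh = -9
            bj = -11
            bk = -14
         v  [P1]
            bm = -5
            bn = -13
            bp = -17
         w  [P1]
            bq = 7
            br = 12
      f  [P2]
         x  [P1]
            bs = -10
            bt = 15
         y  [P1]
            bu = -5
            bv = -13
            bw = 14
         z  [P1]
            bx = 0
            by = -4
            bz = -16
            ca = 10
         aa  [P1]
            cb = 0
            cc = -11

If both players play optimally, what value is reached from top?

g (P1): max(-6, 4, 12) = 12
h (P1): max(-12, -6, -1) = -1
j (P1): max(10, 4, -19) = 10
k (P1): max(20, 0) = 20
a (P2): min(12, -1, 10, 20) = -1
m (P1): max(-10, 12, -12) = 12
n (P1): max(-11, 9, -2) = 9
b (P2): min(12, 9) = 9
Left (P1): max(-1, 9) = 9
p (P1): max(-12, 5, 4) = 5
q (P1): max(-18, 18) = 18
c (P2): min(5, 18) = 5
r (P1): max(4, 16) = 16
s (P1): max(-14, 8, -10) = 8
t (P1): max(7, 3) = 7
d (P2): min(16, 8, 7) = 7
Mid (P1): max(5, 7) = 7
u (P1): max(-9, -11, -14) = -9
v (P1): max(-5, -13, -17) = -5
w (P1): max(7, 12) = 12
e (P2): min(-9, -5, 12) = -9
x (P1): max(-10, 15) = 15
y (P1): max(-5, -13, 14) = 14
z (P1): max(0, -4, -16, 10) = 10
aa (P1): max(0, -11) = 0
f (P2): min(15, 14, 10, 0) = 0
Right (P1): max(-9, 0) = 0
top (P2): min(9, 7, 0) = 0

0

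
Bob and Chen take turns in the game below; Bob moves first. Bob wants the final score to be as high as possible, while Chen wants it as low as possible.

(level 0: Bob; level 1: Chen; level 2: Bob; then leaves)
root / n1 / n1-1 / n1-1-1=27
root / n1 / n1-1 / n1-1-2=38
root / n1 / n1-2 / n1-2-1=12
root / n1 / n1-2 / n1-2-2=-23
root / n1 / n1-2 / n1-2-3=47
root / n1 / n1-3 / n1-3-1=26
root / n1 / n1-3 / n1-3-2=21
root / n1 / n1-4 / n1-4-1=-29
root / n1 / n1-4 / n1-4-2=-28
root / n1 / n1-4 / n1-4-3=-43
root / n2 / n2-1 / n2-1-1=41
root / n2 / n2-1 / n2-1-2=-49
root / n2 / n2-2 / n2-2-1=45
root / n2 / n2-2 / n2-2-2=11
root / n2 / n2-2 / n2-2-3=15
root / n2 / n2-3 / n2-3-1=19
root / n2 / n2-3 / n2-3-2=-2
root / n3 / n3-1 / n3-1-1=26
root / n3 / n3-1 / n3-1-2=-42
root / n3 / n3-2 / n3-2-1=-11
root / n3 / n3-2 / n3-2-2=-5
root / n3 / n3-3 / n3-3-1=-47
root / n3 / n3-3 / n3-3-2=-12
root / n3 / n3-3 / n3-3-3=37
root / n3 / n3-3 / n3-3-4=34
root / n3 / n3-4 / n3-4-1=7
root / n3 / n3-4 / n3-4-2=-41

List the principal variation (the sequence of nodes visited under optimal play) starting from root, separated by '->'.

root -> n2 -> n2-3 -> n2-3-1

n1-1 (Bob): max(27, 38) = 38
n1-2 (Bob): max(12, -23, 47) = 47
n1-3 (Bob): max(26, 21) = 26
n1-4 (Bob): max(-29, -28, -43) = -28
n1 (Chen): min(38, 47, 26, -28) = -28
n2-1 (Bob): max(41, -49) = 41
n2-2 (Bob): max(45, 11, 15) = 45
n2-3 (Bob): max(19, -2) = 19
n2 (Chen): min(41, 45, 19) = 19
n3-1 (Bob): max(26, -42) = 26
n3-2 (Bob): max(-11, -5) = -5
n3-3 (Bob): max(-47, -12, 37, 34) = 37
n3-4 (Bob): max(7, -41) = 7
n3 (Chen): min(26, -5, 37, 7) = -5
root (Bob): max(-28, 19, -5) = 19
At root, Bob picks n2 (highest: 19).
At n2, Chen picks n2-3 (lowest: 19).
At n2-3, Bob picks n2-3-1 (highest: 19).
Terminal value 19.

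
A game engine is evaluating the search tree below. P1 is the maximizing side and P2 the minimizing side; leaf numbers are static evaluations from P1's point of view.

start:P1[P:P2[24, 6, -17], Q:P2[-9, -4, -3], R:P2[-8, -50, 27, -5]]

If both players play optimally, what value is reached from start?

-9

P (P2): min(24, 6, -17) = -17
Q (P2): min(-9, -4, -3) = -9
R (P2): min(-8, -50, 27, -5) = -50
start (P1): max(-17, -9, -50) = -9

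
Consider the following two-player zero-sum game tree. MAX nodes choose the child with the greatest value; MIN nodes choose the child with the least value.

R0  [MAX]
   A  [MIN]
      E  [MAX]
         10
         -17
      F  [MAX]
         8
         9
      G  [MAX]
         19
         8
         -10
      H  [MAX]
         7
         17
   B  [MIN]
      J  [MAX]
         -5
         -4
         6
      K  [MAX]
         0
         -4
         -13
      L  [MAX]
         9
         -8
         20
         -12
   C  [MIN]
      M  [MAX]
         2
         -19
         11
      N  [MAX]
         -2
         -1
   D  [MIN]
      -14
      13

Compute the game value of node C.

M (MAX): max(2, -19, 11) = 11
N (MAX): max(-2, -1) = -1
C (MIN): min(11, -1) = -1

-1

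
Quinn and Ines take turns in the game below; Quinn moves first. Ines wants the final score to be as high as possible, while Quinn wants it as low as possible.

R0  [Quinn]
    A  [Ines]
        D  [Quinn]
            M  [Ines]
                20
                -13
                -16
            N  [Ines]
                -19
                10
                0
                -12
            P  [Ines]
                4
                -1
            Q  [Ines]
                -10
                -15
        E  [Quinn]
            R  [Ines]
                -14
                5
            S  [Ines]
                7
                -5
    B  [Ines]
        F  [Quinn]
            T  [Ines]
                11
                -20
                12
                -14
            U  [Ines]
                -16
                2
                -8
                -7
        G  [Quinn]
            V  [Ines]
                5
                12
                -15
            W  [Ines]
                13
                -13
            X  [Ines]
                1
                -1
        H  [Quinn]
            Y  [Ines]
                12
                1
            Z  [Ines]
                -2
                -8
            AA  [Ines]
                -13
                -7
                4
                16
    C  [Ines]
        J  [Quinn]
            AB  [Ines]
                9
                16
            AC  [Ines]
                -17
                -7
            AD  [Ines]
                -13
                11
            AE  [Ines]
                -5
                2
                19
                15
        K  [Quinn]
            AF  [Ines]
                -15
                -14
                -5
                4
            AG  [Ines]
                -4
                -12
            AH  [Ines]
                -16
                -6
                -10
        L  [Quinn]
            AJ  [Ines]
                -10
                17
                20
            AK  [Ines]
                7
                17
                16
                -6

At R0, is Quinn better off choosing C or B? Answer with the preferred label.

B

AB (Ines): max(9, 16) = 16
AC (Ines): max(-17, -7) = -7
AD (Ines): max(-13, 11) = 11
AE (Ines): max(-5, 2, 19, 15) = 19
J (Quinn): min(16, -7, 11, 19) = -7
AF (Ines): max(-15, -14, -5, 4) = 4
AG (Ines): max(-4, -12) = -4
AH (Ines): max(-16, -6, -10) = -6
K (Quinn): min(4, -4, -6) = -6
AJ (Ines): max(-10, 17, 20) = 20
AK (Ines): max(7, 17, 16, -6) = 17
L (Quinn): min(20, 17) = 17
C (Ines): max(-7, -6, 17) = 17
T (Ines): max(11, -20, 12, -14) = 12
U (Ines): max(-16, 2, -8, -7) = 2
F (Quinn): min(12, 2) = 2
V (Ines): max(5, 12, -15) = 12
W (Ines): max(13, -13) = 13
X (Ines): max(1, -1) = 1
G (Quinn): min(12, 13, 1) = 1
Y (Ines): max(12, 1) = 12
Z (Ines): max(-2, -8) = -2
AA (Ines): max(-13, -7, 4, 16) = 16
H (Quinn): min(12, -2, 16) = -2
B (Ines): max(2, 1, -2) = 2
Quinn prefers the lower value; C=17, B=2. B is better since 2 < 17.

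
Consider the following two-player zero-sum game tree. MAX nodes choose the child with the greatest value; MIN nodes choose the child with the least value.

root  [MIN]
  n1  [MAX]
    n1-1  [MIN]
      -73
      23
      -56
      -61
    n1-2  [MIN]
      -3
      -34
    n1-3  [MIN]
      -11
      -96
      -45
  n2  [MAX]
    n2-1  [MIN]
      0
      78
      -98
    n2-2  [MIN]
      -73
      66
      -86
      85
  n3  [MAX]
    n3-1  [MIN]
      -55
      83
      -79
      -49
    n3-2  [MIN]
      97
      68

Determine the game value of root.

n1-1 (MIN): min(-73, 23, -56, -61) = -73
n1-2 (MIN): min(-3, -34) = -34
n1-3 (MIN): min(-11, -96, -45) = -96
n1 (MAX): max(-73, -34, -96) = -34
n2-1 (MIN): min(0, 78, -98) = -98
n2-2 (MIN): min(-73, 66, -86, 85) = -86
n2 (MAX): max(-98, -86) = -86
n3-1 (MIN): min(-55, 83, -79, -49) = -79
n3-2 (MIN): min(97, 68) = 68
n3 (MAX): max(-79, 68) = 68
root (MIN): min(-34, -86, 68) = -86

-86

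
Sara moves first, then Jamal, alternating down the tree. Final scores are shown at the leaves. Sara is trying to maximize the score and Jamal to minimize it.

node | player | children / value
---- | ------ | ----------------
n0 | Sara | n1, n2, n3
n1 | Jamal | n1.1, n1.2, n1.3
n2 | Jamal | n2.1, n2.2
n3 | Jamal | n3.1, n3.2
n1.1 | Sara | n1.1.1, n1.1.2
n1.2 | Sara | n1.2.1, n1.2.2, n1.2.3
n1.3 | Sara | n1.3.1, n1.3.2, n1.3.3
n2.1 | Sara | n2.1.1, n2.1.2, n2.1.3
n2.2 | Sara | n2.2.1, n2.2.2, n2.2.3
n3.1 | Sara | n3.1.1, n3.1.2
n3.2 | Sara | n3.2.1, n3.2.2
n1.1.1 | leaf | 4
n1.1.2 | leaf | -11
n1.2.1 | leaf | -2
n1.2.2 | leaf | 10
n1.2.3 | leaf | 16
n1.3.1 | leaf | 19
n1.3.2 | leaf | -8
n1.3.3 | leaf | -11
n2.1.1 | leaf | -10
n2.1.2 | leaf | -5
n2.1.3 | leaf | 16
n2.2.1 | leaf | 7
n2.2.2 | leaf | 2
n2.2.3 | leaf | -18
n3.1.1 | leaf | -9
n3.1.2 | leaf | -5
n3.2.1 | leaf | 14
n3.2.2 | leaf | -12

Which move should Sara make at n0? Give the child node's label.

n2

n1.1 (Sara): max(4, -11) = 4
n1.2 (Sara): max(-2, 10, 16) = 16
n1.3 (Sara): max(19, -8, -11) = 19
n1 (Jamal): min(4, 16, 19) = 4
n2.1 (Sara): max(-10, -5, 16) = 16
n2.2 (Sara): max(7, 2, -18) = 7
n2 (Jamal): min(16, 7) = 7
n3.1 (Sara): max(-9, -5) = -5
n3.2 (Sara): max(14, -12) = 14
n3 (Jamal): min(-5, 14) = -5
n0 (Sara): max(4, 7, -5) = 7
Sara at n0 wants the highest of {n1=4, n2=7, n3=-5}, so chooses n2.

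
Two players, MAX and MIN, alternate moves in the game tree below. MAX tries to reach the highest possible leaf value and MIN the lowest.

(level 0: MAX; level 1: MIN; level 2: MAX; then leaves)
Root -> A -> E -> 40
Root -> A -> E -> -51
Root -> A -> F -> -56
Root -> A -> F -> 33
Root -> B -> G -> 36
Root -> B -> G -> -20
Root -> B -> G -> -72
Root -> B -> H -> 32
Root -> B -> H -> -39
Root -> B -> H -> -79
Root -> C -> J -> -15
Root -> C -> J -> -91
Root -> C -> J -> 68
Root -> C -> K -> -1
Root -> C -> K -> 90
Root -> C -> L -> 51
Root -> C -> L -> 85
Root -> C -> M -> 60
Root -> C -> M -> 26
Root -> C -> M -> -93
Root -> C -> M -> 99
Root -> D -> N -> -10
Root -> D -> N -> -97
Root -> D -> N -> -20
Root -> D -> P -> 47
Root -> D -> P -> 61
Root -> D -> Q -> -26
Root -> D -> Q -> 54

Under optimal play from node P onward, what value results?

P (MAX): max(47, 61) = 61

61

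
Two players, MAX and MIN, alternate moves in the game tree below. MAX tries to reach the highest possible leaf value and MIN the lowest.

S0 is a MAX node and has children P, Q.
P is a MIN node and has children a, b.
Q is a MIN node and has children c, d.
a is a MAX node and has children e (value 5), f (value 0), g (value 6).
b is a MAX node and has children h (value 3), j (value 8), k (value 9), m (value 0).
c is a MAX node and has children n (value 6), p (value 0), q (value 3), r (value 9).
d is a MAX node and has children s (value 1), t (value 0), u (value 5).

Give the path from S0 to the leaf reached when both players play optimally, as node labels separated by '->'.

a (MAX): max(5, 0, 6) = 6
b (MAX): max(3, 8, 9, 0) = 9
P (MIN): min(6, 9) = 6
c (MAX): max(6, 0, 3, 9) = 9
d (MAX): max(1, 0, 5) = 5
Q (MIN): min(9, 5) = 5
S0 (MAX): max(6, 5) = 6
At S0, MAX picks P (highest: 6).
At P, MIN picks a (lowest: 6).
At a, MAX picks g (highest: 6).
Terminal value 6.

S0 -> P -> a -> g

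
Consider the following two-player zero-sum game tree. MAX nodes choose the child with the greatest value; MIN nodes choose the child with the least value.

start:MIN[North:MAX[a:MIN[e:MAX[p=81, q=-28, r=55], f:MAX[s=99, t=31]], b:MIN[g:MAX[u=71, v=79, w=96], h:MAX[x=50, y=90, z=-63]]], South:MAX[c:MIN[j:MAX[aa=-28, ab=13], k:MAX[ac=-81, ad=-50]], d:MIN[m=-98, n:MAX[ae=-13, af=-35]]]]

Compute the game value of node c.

j (MAX): max(-28, 13) = 13
k (MAX): max(-81, -50) = -50
c (MIN): min(13, -50) = -50

-50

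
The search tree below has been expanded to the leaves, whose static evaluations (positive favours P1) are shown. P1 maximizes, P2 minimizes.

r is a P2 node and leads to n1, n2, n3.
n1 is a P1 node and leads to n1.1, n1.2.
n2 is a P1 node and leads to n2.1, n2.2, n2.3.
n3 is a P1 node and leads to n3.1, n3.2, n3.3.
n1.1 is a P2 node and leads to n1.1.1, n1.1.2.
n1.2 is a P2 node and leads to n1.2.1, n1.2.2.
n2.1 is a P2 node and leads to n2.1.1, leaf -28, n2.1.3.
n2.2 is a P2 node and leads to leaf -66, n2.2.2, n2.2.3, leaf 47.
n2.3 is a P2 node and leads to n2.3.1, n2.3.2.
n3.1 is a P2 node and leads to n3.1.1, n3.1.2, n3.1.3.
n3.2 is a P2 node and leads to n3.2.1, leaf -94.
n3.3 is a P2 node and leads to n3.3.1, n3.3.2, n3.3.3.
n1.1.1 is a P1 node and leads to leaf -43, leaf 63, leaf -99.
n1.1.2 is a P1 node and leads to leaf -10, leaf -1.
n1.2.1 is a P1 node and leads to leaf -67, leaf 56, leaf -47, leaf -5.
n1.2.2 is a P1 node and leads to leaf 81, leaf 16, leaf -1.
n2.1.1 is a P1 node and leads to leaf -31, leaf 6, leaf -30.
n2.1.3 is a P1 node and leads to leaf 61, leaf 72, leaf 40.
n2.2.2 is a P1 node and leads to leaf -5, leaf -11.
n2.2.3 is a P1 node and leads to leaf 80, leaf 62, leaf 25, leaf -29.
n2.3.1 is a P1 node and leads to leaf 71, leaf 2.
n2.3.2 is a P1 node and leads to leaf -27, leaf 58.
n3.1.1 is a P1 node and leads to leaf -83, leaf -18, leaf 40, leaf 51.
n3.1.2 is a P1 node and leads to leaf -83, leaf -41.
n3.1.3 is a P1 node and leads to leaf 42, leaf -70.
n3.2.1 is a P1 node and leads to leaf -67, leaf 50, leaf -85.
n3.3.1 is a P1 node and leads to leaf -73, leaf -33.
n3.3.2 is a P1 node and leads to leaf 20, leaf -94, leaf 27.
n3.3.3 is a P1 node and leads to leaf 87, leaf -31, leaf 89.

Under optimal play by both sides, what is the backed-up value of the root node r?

n1.1.1 (P1): max(-43, 63, -99) = 63
n1.1.2 (P1): max(-10, -1) = -1
n1.1 (P2): min(63, -1) = -1
n1.2.1 (P1): max(-67, 56, -47, -5) = 56
n1.2.2 (P1): max(81, 16, -1) = 81
n1.2 (P2): min(56, 81) = 56
n1 (P1): max(-1, 56) = 56
n2.1.1 (P1): max(-31, 6, -30) = 6
n2.1.3 (P1): max(61, 72, 40) = 72
n2.1 (P2): min(6, -28, 72) = -28
n2.2.2 (P1): max(-5, -11) = -5
n2.2.3 (P1): max(80, 62, 25, -29) = 80
n2.2 (P2): min(-66, -5, 80, 47) = -66
n2.3.1 (P1): max(71, 2) = 71
n2.3.2 (P1): max(-27, 58) = 58
n2.3 (P2): min(71, 58) = 58
n2 (P1): max(-28, -66, 58) = 58
n3.1.1 (P1): max(-83, -18, 40, 51) = 51
n3.1.2 (P1): max(-83, -41) = -41
n3.1.3 (P1): max(42, -70) = 42
n3.1 (P2): min(51, -41, 42) = -41
n3.2.1 (P1): max(-67, 50, -85) = 50
n3.2 (P2): min(50, -94) = -94
n3.3.1 (P1): max(-73, -33) = -33
n3.3.2 (P1): max(20, -94, 27) = 27
n3.3.3 (P1): max(87, -31, 89) = 89
n3.3 (P2): min(-33, 27, 89) = -33
n3 (P1): max(-41, -94, -33) = -33
r (P2): min(56, 58, -33) = -33

-33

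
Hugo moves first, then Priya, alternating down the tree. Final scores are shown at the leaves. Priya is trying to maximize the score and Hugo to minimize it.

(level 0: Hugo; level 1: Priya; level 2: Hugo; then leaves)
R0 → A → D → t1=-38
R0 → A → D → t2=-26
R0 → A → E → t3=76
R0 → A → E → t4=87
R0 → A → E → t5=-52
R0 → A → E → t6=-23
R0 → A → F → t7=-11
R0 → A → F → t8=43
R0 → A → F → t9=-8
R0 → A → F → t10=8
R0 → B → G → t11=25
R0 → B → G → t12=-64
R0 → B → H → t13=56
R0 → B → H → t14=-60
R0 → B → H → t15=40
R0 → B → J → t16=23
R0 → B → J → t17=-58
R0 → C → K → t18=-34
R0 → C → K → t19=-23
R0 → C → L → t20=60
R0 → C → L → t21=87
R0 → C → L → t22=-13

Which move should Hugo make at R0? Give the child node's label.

B

D (Hugo): min(-38, -26) = -38
E (Hugo): min(76, 87, -52, -23) = -52
F (Hugo): min(-11, 43, -8, 8) = -11
A (Priya): max(-38, -52, -11) = -11
G (Hugo): min(25, -64) = -64
H (Hugo): min(56, -60, 40) = -60
J (Hugo): min(23, -58) = -58
B (Priya): max(-64, -60, -58) = -58
K (Hugo): min(-34, -23) = -34
L (Hugo): min(60, 87, -13) = -13
C (Priya): max(-34, -13) = -13
R0 (Hugo): min(-11, -58, -13) = -58
Hugo at R0 wants the lowest of {A=-11, B=-58, C=-13}, so chooses B.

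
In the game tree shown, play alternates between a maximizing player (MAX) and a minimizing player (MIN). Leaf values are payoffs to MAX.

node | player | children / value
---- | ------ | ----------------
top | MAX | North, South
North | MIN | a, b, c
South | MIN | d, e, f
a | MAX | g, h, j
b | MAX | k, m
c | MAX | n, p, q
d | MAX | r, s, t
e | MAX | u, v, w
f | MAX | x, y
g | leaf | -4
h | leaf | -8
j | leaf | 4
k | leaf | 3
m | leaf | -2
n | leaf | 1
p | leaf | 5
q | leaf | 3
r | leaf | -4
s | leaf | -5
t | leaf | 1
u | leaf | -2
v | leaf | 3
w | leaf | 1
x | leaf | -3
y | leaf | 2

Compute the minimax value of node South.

1

d (MAX): max(-4, -5, 1) = 1
e (MAX): max(-2, 3, 1) = 3
f (MAX): max(-3, 2) = 2
South (MIN): min(1, 3, 2) = 1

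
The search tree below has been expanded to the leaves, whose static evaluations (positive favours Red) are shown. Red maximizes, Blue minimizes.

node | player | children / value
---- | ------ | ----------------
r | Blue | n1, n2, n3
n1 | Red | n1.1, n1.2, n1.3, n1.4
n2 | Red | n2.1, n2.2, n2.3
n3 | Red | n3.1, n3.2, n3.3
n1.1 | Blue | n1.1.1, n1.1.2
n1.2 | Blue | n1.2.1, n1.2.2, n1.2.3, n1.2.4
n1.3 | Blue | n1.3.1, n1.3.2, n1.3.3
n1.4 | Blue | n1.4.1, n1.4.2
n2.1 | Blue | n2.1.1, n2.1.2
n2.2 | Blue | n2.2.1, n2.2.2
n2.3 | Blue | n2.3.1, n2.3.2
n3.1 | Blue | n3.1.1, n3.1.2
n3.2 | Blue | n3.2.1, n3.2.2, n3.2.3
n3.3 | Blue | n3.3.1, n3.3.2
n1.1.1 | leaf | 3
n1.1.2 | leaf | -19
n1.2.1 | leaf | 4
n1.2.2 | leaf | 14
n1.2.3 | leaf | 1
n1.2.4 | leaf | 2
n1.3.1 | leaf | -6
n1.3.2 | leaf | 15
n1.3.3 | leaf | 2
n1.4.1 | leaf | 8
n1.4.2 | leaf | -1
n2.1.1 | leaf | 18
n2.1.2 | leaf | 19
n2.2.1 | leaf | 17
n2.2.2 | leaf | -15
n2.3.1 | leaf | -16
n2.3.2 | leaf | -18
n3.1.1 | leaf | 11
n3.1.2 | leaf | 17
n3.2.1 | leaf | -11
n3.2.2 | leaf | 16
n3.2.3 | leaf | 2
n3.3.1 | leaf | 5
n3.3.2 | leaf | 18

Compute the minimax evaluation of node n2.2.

-15

n2.2 (Blue): min(17, -15) = -15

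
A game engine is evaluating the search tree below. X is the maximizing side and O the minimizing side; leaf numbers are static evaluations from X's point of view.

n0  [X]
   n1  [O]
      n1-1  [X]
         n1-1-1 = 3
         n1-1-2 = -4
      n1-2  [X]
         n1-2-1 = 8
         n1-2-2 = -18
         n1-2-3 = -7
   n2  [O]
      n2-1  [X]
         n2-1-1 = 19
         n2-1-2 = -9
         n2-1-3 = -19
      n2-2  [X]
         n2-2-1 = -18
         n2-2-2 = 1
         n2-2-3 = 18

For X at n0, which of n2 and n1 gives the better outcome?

n2-1 (X): max(19, -9, -19) = 19
n2-2 (X): max(-18, 1, 18) = 18
n2 (O): min(19, 18) = 18
n1-1 (X): max(3, -4) = 3
n1-2 (X): max(8, -18, -7) = 8
n1 (O): min(3, 8) = 3
X prefers the higher value; n2=18, n1=3. n2 is better since 18 > 3.

n2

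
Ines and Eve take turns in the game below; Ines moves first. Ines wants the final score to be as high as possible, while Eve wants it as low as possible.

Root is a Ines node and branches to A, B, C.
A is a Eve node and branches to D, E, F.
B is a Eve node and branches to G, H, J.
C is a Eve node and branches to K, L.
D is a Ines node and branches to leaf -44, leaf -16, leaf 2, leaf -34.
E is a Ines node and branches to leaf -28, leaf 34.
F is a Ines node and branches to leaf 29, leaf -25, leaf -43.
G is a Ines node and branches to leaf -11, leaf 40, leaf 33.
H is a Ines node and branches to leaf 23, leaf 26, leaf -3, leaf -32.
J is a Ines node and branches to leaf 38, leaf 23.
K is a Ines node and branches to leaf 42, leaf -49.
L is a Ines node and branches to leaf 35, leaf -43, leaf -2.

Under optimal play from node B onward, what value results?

26

G (Ines): max(-11, 40, 33) = 40
H (Ines): max(23, 26, -3, -32) = 26
J (Ines): max(38, 23) = 38
B (Eve): min(40, 26, 38) = 26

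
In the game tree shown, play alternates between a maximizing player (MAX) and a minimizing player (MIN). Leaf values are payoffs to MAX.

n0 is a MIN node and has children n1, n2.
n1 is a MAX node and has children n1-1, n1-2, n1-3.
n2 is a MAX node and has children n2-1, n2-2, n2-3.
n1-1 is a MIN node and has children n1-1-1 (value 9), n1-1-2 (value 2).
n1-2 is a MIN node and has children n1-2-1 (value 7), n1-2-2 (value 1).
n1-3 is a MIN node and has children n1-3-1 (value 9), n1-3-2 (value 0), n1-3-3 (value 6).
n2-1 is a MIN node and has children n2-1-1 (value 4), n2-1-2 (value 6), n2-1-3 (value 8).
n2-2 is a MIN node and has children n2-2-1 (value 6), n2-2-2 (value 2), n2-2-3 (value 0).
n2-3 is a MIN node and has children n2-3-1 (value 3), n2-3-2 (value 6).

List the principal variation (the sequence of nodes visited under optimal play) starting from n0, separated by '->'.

n0 -> n1 -> n1-1 -> n1-1-2

n1-1 (MIN): min(9, 2) = 2
n1-2 (MIN): min(7, 1) = 1
n1-3 (MIN): min(9, 0, 6) = 0
n1 (MAX): max(2, 1, 0) = 2
n2-1 (MIN): min(4, 6, 8) = 4
n2-2 (MIN): min(6, 2, 0) = 0
n2-3 (MIN): min(3, 6) = 3
n2 (MAX): max(4, 0, 3) = 4
n0 (MIN): min(2, 4) = 2
At n0, MIN picks n1 (lowest: 2).
At n1, MAX picks n1-1 (highest: 2).
At n1-1, MIN picks n1-1-2 (lowest: 2).
Terminal value 2.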